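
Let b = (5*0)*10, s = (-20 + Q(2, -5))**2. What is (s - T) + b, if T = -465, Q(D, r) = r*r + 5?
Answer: 565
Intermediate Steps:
Q(D, r) = 5 + r**2 (Q(D, r) = r**2 + 5 = 5 + r**2)
s = 100 (s = (-20 + (5 + (-5)**2))**2 = (-20 + (5 + 25))**2 = (-20 + 30)**2 = 10**2 = 100)
b = 0 (b = 0*10 = 0)
(s - T) + b = (100 - 1*(-465)) + 0 = (100 + 465) + 0 = 565 + 0 = 565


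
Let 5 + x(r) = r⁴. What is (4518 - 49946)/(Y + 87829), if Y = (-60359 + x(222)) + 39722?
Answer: -45428/2428979843 ≈ -1.8702e-5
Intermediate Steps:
x(r) = -5 + r⁴
Y = 2428892014 (Y = (-60359 + (-5 + 222⁴)) + 39722 = (-60359 + (-5 + 2428912656)) + 39722 = (-60359 + 2428912651) + 39722 = 2428852292 + 39722 = 2428892014)
(4518 - 49946)/(Y + 87829) = (4518 - 49946)/(2428892014 + 87829) = -45428/2428979843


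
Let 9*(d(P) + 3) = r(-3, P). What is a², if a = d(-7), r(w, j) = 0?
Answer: 9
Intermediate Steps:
d(P) = -3 (d(P) = -3 + (⅑)*0 = -3 + 0 = -3)
a = -3
a² = (-3)² = 9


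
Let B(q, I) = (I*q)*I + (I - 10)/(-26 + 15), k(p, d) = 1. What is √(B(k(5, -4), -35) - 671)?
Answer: √67529/11 ≈ 23.624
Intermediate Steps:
B(q, I) = 10/11 - I/11 + q*I² (B(q, I) = q*I² + (-10 + I)/(-11) = q*I² + (-10 + I)*(-1/11) = q*I² + (10/11 - I/11) = 10/11 - I/11 + q*I²)
√(B(k(5, -4), -35) - 671) = √((10/11 - 1/11*(-35) + 1*(-35)²) - 671) = √((10/11 + 35/11 + 1*1225) - 671) = √((10/11 + 35/11 + 1225) - 671) = √(13520/11 - 671) = √(6139/11) = √67529/11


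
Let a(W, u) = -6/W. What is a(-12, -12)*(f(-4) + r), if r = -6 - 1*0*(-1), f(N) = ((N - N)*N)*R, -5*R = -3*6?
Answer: -3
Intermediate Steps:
R = 18/5 (R = -(-3)*6/5 = -1/5*(-18) = 18/5 ≈ 3.6000)
f(N) = 0 (f(N) = ((N - N)*N)*(18/5) = (0*N)*(18/5) = 0*(18/5) = 0)
r = -6 (r = -6 - 0*(-1) = -6 - 1*0 = -6 + 0 = -6)
a(-12, -12)*(f(-4) + r) = (-6/(-12))*(0 - 6) = -6*(-1/12)*(-6) = (1/2)*(-6) = -3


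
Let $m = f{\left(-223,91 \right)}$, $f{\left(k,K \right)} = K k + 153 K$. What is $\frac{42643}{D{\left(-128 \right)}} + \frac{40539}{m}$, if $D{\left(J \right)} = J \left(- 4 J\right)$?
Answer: $- \frac{1464199907}{208732160} \approx -7.0147$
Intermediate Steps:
$D{\left(J \right)} = - 4 J^{2}$
$f{\left(k,K \right)} = 153 K + K k$
$m = -6370$ ($m = 91 \left(153 - 223\right) = 91 \left(-70\right) = -6370$)
$\frac{42643}{D{\left(-128 \right)}} + \frac{40539}{m} = \frac{42643}{\left(-4\right) \left(-128\right)^{2}} + \frac{40539}{-6370} = \frac{42643}{\left(-4\right) 16384} + 40539 \left(- \frac{1}{6370}\right) = \frac{42643}{-65536} - \frac{40539}{6370} = 42643 \left(- \frac{1}{65536}\right) - \frac{40539}{6370} = - \frac{42643}{65536} - \frac{40539}{6370} = - \frac{1464199907}{208732160}$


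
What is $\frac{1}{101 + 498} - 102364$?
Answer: $- \frac{61316035}{599} \approx -1.0236 \cdot 10^{5}$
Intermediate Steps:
$\frac{1}{101 + 498} - 102364 = \frac{1}{599} - 102364 = - \frac{61316035}{599}$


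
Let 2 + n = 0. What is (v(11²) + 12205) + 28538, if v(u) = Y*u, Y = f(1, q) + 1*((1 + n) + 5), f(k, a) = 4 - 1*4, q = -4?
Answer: 41227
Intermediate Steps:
n = -2 (n = -2 + 0 = -2)
f(k, a) = 0 (f(k, a) = 4 - 4 = 0)
Y = 4 (Y = 0 + 1*((1 - 2) + 5) = 0 + 1*(-1 + 5) = 0 + 1*4 = 0 + 4 = 4)
v(u) = 4*u
(v(11²) + 12205) + 28538 = (4*11² + 12205) + 28538 = (4*121 + 12205) + 28538 = (484 + 12205) + 28538 = 12689 + 28538 = 41227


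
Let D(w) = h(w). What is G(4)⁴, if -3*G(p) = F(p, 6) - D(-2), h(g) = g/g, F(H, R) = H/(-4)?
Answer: 16/81 ≈ 0.19753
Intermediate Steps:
F(H, R) = -H/4 (F(H, R) = H*(-¼) = -H/4)
h(g) = 1
D(w) = 1
G(p) = ⅓ + p/12 (G(p) = -(-p/4 - 1*1)/3 = -(-p/4 - 1)/3 = -(-1 - p/4)/3 = ⅓ + p/12)
G(4)⁴ = (⅓ + (1/12)*4)⁴ = (⅓ + ⅓)⁴ = (⅔)⁴ = 16/81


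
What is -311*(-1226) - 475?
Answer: 380811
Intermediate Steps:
-311*(-1226) - 475 = 381286 - 475 = 380811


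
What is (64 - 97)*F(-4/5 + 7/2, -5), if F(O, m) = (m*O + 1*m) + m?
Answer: 1551/2 ≈ 775.50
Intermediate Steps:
F(O, m) = 2*m + O*m (F(O, m) = (O*m + m) + m = (m + O*m) + m = 2*m + O*m)
(64 - 97)*F(-4/5 + 7/2, -5) = (64 - 97)*(-5*(2 + (-4/5 + 7/2))) = -(-165)*(2 + (-4*⅕ + 7*(½))) = -(-165)*(2 + (-⅘ + 7/2)) = -(-165)*(2 + 27/10) = -(-165)*47/10 = -33*(-47/2) = 1551/2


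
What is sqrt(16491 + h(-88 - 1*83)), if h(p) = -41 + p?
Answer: sqrt(16279) ≈ 127.59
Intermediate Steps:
sqrt(16491 + h(-88 - 1*83)) = sqrt(16491 + (-41 + (-88 - 1*83))) = sqrt(16491 + (-41 + (-88 - 83))) = sqrt(16491 + (-41 - 171)) = sqrt(16491 - 212) = sqrt(16279)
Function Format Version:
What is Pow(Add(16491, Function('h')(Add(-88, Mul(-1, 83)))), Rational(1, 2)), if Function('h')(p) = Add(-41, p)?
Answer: Pow(16279, Rational(1, 2)) ≈ 127.59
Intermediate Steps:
Pow(Add(16491, Function('h')(Add(-88, Mul(-1, 83)))), Rational(1, 2)) = Pow(Add(16491, Add(-41, Add(-88, Mul(-1, 83)))), Rational(1, 2)) = Pow(Add(16491, Add(-41, Add(-88, -83))), Rational(1, 2)) = Pow(Add(16491, Add(-41, -171)), Rational(1, 2)) = Pow(Add(16491, -212), Rational(1, 2)) = Pow(16279, Rational(1, 2))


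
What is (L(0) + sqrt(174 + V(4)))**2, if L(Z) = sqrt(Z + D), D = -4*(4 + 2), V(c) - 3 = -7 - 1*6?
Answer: 140 + 8*I*sqrt(246) ≈ 140.0 + 125.48*I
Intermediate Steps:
V(c) = -10 (V(c) = 3 + (-7 - 1*6) = 3 + (-7 - 6) = 3 - 13 = -10)
D = -24 (D = -4*6 = -24)
L(Z) = sqrt(-24 + Z) (L(Z) = sqrt(Z - 24) = sqrt(-24 + Z))
(L(0) + sqrt(174 + V(4)))**2 = (sqrt(-24 + 0) + sqrt(174 - 10))**2 = (sqrt(-24) + sqrt(164))**2 = (2*I*sqrt(6) + 2*sqrt(41))**2 = (2*sqrt(41) + 2*I*sqrt(6))**2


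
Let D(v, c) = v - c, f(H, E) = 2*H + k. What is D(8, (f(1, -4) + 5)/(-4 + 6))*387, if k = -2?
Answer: 4257/2 ≈ 2128.5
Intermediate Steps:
f(H, E) = -2 + 2*H (f(H, E) = 2*H - 2 = -2 + 2*H)
D(8, (f(1, -4) + 5)/(-4 + 6))*387 = (8 - ((-2 + 2*1) + 5)/(-4 + 6))*387 = (8 - ((-2 + 2) + 5)/2)*387 = (8 - (0 + 5)/2)*387 = (8 - 5/2)*387 = (11/2)*387 = 4257/2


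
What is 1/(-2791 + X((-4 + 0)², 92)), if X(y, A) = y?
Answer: -1/2775 ≈ -0.00036036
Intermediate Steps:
1/(-2791 + X((-4 + 0)², 92)) = 1/(-2791 + (-4 + 0)²) = 1/(-2791 + (-4)²) = 1/(-2791 + 16) = 1/(-2775) = -1/2775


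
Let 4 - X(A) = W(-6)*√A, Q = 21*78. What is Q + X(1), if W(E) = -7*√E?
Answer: 1642 + 7*I*√6 ≈ 1642.0 + 17.146*I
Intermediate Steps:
Q = 1638
X(A) = 4 + 7*I*√6*√A (X(A) = 4 - (-7*I*√6)*√A = 4 - (-7)*I*√6*√A = 4 + 7*I*√6*√A)
Q + X(1) = 1638 + (4 + 7*I*√6*√1) = 1638 + (4 + 7*I*√6*1) = 1638 + (4 + 7*I*√6) = 1642 + 7*I*√6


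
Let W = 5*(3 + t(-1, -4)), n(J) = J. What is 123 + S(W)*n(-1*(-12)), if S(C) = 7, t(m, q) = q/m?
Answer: 207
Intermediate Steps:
W = 35 (W = 5*(3 - 4/(-1)) = 5*(3 - 4*(-1)) = 5*(3 + 4) = 5*7 = 35)
123 + S(W)*n(-1*(-12)) = 123 + 7*(-1*(-12)) = 123 + 7*12 = 123 + 84 = 207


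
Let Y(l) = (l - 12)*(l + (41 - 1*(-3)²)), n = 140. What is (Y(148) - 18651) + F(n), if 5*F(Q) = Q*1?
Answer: 5857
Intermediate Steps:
F(Q) = Q/5 (F(Q) = (Q*1)/5 = Q/5)
Y(l) = (-12 + l)*(32 + l) (Y(l) = (-12 + l)*(l + (41 - 1*9)) = (-12 + l)*(l + (41 - 9)) = (-12 + l)*(l + 32) = (-12 + l)*(32 + l))
(Y(148) - 18651) + F(n) = ((-384 + 148² + 20*148) - 18651) + (⅕)*140 = ((-384 + 21904 + 2960) - 18651) + 28 = (24480 - 18651) + 28 = 5829 + 28 = 5857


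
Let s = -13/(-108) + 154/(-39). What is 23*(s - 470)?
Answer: -15300865/1404 ≈ -10898.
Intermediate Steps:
s = -5375/1404 (s = -13*(-1/108) + 154*(-1/39) = 13/108 - 154/39 = -5375/1404 ≈ -3.8283)
23*(s - 470) = 23*(-5375/1404 - 470) = 23*(-665255/1404) = -15300865/1404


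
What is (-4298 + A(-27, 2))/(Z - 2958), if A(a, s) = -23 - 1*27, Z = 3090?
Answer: -1087/33 ≈ -32.939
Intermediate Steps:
A(a, s) = -50 (A(a, s) = -23 - 27 = -50)
(-4298 + A(-27, 2))/(Z - 2958) = (-4298 - 50)/(3090 - 2958) = -4348/132 = -4348*1/132 = -1087/33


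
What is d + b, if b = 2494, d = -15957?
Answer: -13463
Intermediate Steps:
d + b = -15957 + 2494 = -13463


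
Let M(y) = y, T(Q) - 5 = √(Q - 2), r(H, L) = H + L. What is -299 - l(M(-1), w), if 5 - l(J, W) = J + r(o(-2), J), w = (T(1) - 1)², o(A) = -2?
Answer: -308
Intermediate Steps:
T(Q) = 5 + √(-2 + Q) (T(Q) = 5 + √(Q - 2) = 5 + √(-2 + Q))
w = (4 + I)² (w = ((5 + √(-2 + 1)) - 1)² = ((5 + √(-1)) - 1)² = ((5 + I) - 1)² = (4 + I)² ≈ 15.0 + 8.0*I)
l(J, W) = 7 - 2*J (l(J, W) = 5 - (J + (-2 + J)) = 5 - (-2 + 2*J) = 5 + (2 - 2*J) = 7 - 2*J)
-299 - l(M(-1), w) = -299 - (7 - 2*(-1)) = -299 - (7 + 2) = -299 - 1*9 = -299 - 9 = -308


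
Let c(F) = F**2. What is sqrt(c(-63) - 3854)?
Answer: sqrt(115) ≈ 10.724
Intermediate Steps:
sqrt(c(-63) - 3854) = sqrt((-63)**2 - 3854) = sqrt(3969 - 3854) = sqrt(115)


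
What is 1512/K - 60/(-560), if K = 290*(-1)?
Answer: -20733/4060 ≈ -5.1067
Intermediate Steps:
K = -290
1512/K - 60/(-560) = 1512/(-290) - 60/(-560) = 1512*(-1/290) - 60*(-1/560) = -756/145 + 3/28 = -20733/4060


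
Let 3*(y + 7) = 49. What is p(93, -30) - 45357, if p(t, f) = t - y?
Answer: -135820/3 ≈ -45273.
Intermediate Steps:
y = 28/3 (y = -7 + (1/3)*49 = -7 + 49/3 = 28/3 ≈ 9.3333)
p(t, f) = -28/3 + t (p(t, f) = t - 1*28/3 = t - 28/3 = -28/3 + t)
p(93, -30) - 45357 = (-28/3 + 93) - 45357 = 251/3 - 45357 = -135820/3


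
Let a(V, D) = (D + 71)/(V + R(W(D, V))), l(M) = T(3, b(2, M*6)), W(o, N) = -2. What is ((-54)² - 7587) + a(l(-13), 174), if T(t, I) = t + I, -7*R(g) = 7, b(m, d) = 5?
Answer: -4636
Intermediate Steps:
R(g) = -1 (R(g) = -⅐*7 = -1)
T(t, I) = I + t
l(M) = 8 (l(M) = 5 + 3 = 8)
a(V, D) = (71 + D)/(-1 + V) (a(V, D) = (D + 71)/(V - 1) = (71 + D)/(-1 + V))
((-54)² - 7587) + a(l(-13), 174) = ((-54)² - 7587) + (71 + 174)/(-1 + 8) = (2916 - 7587) + 245/7 = -4671 + (⅐)*245 = -4671 + 35 = -4636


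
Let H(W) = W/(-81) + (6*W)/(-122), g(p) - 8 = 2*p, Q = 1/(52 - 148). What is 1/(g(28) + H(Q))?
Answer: 29646/1897363 ≈ 0.015625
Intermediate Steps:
Q = -1/96 (Q = 1/(-96) = -1/96 ≈ -0.010417)
g(p) = 8 + 2*p
H(W) = -304*W/4941 (H(W) = W*(-1/81) + (6*W)*(-1/122) = -W/81 - 3*W/61 = -304*W/4941)
1/(g(28) + H(Q)) = 1/((8 + 2*28) - 304/4941*(-1/96)) = 1/((8 + 56) + 19/29646) = 1/(64 + 19/29646) = 1/(1897363/29646) = 29646/1897363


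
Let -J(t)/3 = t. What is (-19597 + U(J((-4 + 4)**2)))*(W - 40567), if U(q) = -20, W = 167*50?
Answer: 632000889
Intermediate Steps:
W = 8350
J(t) = -3*t
(-19597 + U(J((-4 + 4)**2)))*(W - 40567) = (-19597 - 20)*(8350 - 40567) = -19617*(-32217) = 632000889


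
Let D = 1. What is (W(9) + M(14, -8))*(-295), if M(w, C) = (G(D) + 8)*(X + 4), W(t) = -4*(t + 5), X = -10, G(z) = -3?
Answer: 25370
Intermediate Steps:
W(t) = -20 - 4*t (W(t) = -4*(5 + t) = -20 - 4*t)
M(w, C) = -30 (M(w, C) = (-3 + 8)*(-10 + 4) = 5*(-6) = -30)
(W(9) + M(14, -8))*(-295) = ((-20 - 4*9) - 30)*(-295) = ((-20 - 36) - 30)*(-295) = (-56 - 30)*(-295) = -86*(-295) = 25370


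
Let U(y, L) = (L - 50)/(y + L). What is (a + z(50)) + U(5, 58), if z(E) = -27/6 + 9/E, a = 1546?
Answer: 2428346/1575 ≈ 1541.8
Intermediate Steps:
z(E) = -9/2 + 9/E (z(E) = -27*⅙ + 9/E = -9/2 + 9/E)
U(y, L) = (-50 + L)/(L + y)
(a + z(50)) + U(5, 58) = (1546 + (-9/2 + 9/50)) + (-50 + 58)/(58 + 5) = (1546 + (-9/2 + 9*(1/50))) + 8/63 = (1546 + (-9/2 + 9/50)) + (1/63)*8 = (1546 - 108/25) + 8/63 = 38542/25 + 8/63 = 2428346/1575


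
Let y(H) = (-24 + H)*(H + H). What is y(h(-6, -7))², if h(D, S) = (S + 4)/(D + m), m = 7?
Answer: 26244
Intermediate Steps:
h(D, S) = (4 + S)/(7 + D) (h(D, S) = (S + 4)/(D + 7) = (4 + S)/(7 + D))
y(H) = 2*H*(-24 + H) (y(H) = (-24 + H)*(2*H) = 2*H*(-24 + H))
y(h(-6, -7))² = (2*((4 - 7)/(7 - 6))*(-24 + (4 - 7)/(7 - 6)))² = (2*(-3/1)*(-24 - 3/1))² = (2*(1*(-3))*(-24 + 1*(-3)))² = (2*(-3)*(-24 - 3))² = (2*(-3)*(-27))² = 162² = 26244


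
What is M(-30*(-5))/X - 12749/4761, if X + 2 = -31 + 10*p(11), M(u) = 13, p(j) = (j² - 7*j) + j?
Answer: -6529340/2461437 ≈ -2.6527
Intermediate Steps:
p(j) = j² - 6*j
X = 517 (X = -2 + (-31 + 10*(11*(-6 + 11))) = -2 + (-31 + 10*(11*5)) = -2 + (-31 + 10*55) = -2 + (-31 + 550) = -2 + 519 = 517)
M(-30*(-5))/X - 12749/4761 = 13/517 - 12749/4761 = -6529340/2461437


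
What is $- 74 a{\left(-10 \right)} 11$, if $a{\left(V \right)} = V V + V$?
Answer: $-73260$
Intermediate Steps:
$a{\left(V \right)} = V + V^{2}$ ($a{\left(V \right)} = V^{2} + V = V + V^{2}$)
$- 74 a{\left(-10 \right)} 11 = - 74 \left(- 10 \left(1 - 10\right)\right) 11 = - 74 \left(\left(-10\right) \left(-9\right)\right) 11 = \left(-74\right) 90 \cdot 11 = \left(-6660\right) 11 = -73260$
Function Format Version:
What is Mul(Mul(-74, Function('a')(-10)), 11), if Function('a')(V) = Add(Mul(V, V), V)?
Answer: -73260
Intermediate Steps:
Function('a')(V) = Add(V, Pow(V, 2)) (Function('a')(V) = Add(Pow(V, 2), V) = Add(V, Pow(V, 2)))
Mul(Mul(-74, Function('a')(-10)), 11) = Mul(Mul(-74, Mul(-10, Add(1, -10))), 11) = Mul(Mul(-74, Mul(-10, -9)), 11) = Mul(Mul(-74, 90), 11) = Mul(-6660, 11) = -73260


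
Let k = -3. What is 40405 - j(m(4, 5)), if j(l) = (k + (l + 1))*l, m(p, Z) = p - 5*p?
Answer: 40117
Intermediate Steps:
m(p, Z) = -4*p
j(l) = l*(-2 + l) (j(l) = (-3 + (l + 1))*l = (-3 + (1 + l))*l = (-2 + l)*l = l*(-2 + l))
40405 - j(m(4, 5)) = 40405 - (-4*4)*(-2 - 4*4) = 40405 - (-16)*(-2 - 16) = 40405 - (-16)*(-18) = 40405 - 1*288 = 40405 - 288 = 40117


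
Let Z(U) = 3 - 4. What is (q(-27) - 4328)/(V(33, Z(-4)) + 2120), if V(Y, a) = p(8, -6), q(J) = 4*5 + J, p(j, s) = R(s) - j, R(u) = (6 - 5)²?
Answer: -4335/2113 ≈ -2.0516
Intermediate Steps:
Z(U) = -1
R(u) = 1 (R(u) = 1² = 1)
p(j, s) = 1 - j
q(J) = 20 + J
V(Y, a) = -7 (V(Y, a) = 1 - 1*8 = 1 - 8 = -7)
(q(-27) - 4328)/(V(33, Z(-4)) + 2120) = ((20 - 27) - 4328)/(-7 + 2120) = (-7 - 4328)/2113 = -4335*1/2113 = -4335/2113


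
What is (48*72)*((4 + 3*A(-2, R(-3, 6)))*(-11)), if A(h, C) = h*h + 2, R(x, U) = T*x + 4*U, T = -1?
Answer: -836352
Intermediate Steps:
R(x, U) = -x + 4*U
A(h, C) = 2 + h² (A(h, C) = h² + 2 = 2 + h²)
(48*72)*((4 + 3*A(-2, R(-3, 6)))*(-11)) = (48*72)*((4 + 3*(2 + (-2)²))*(-11)) = 3456*((4 + 3*(2 + 4))*(-11)) = 3456*((4 + 3*6)*(-11)) = 3456*((4 + 18)*(-11)) = 3456*(22*(-11)) = 3456*(-242) = -836352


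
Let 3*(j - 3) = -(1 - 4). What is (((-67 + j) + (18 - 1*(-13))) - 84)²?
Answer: 13456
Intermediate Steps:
j = 4 (j = 3 + (-(1 - 4))/3 = 3 + (-1*(-3))/3 = 3 + (⅓)*3 = 3 + 1 = 4)
(((-67 + j) + (18 - 1*(-13))) - 84)² = (((-67 + 4) + (18 - 1*(-13))) - 84)² = ((-63 + (18 + 13)) - 84)² = ((-63 + 31) - 84)² = (-32 - 84)² = (-116)² = 13456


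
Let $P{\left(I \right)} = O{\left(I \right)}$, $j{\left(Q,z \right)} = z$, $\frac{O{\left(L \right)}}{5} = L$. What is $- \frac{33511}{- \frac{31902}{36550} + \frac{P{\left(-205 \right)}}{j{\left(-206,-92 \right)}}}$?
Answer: $- \frac{56342044300}{17264383} \approx -3263.5$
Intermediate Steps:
$O{\left(L \right)} = 5 L$
$P{\left(I \right)} = 5 I$
$- \frac{33511}{- \frac{31902}{36550} + \frac{P{\left(-205 \right)}}{j{\left(-206,-92 \right)}}} = - \frac{33511}{- \frac{31902}{36550} + \frac{5 \left(-205\right)}{-92}} = - \frac{33511}{\left(-31902\right) \frac{1}{36550} - - \frac{1025}{92}} = - \frac{33511}{- \frac{15951}{18275} + \frac{1025}{92}} = - \frac{33511}{\frac{17264383}{1681300}} = \left(-33511\right) \frac{1681300}{17264383} = - \frac{56342044300}{17264383}$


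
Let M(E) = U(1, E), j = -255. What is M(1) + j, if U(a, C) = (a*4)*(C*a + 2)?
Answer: -243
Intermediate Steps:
U(a, C) = 4*a*(2 + C*a) (U(a, C) = (4*a)*(2 + C*a) = 4*a*(2 + C*a))
M(E) = 8 + 4*E (M(E) = 4*1*(2 + E*1) = 4*1*(2 + E) = 8 + 4*E)
M(1) + j = (8 + 4*1) - 255 = (8 + 4) - 255 = 12 - 255 = -243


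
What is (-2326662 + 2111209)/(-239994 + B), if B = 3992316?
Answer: -4397/76578 ≈ -0.057419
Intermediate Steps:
(-2326662 + 2111209)/(-239994 + B) = (-2326662 + 2111209)/(-239994 + 3992316) = -215453/3752322 = -215453*1/3752322 = -4397/76578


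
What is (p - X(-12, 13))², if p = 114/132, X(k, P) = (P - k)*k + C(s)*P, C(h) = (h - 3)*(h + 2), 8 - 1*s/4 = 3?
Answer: 10069119025/484 ≈ 2.0804e+7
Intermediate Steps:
s = 20 (s = 32 - 4*3 = 32 - 12 = 20)
C(h) = (-3 + h)*(2 + h)
X(k, P) = 374*P + k*(P - k) (X(k, P) = (P - k)*k + (-6 + 20² - 1*20)*P = k*(P - k) + (-6 + 400 - 20)*P = k*(P - k) + 374*P = 374*P + k*(P - k))
p = 19/22 (p = 114*(1/132) = 19/22 ≈ 0.86364)
(p - X(-12, 13))² = (19/22 - (-1*(-12)² + 374*13 + 13*(-12)))² = (19/22 - (-1*144 + 4862 - 156))² = (19/22 - (-144 + 4862 - 156))² = (19/22 - 1*4562)² = (19/22 - 4562)² = (-100345/22)² = 10069119025/484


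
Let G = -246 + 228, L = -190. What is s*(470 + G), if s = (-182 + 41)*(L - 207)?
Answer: 25301604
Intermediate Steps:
G = -18
s = 55977 (s = (-182 + 41)*(-190 - 207) = -141*(-397) = 55977)
s*(470 + G) = 55977*(470 - 18) = 55977*452 = 25301604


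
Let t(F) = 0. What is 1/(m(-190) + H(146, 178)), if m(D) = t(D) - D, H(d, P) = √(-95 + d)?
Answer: 190/36049 - √51/36049 ≈ 0.0050725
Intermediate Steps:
m(D) = -D (m(D) = 0 - D = -D)
1/(m(-190) + H(146, 178)) = 1/(-1*(-190) + √(-95 + 146)) = 1/(190 + √51)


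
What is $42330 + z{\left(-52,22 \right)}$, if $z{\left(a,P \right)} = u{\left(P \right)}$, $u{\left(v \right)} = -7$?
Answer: $42323$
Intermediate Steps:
$z{\left(a,P \right)} = -7$
$42330 + z{\left(-52,22 \right)} = 42330 - 7 = 42323$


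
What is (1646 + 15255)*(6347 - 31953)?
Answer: -432767006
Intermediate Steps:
(1646 + 15255)*(6347 - 31953) = 16901*(-25606) = -432767006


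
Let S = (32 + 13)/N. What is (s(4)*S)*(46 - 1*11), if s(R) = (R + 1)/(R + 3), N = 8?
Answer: 1125/8 ≈ 140.63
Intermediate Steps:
s(R) = (1 + R)/(3 + R)
S = 45/8 (S = (32 + 13)/8 = 45*(1/8) = 45/8 ≈ 5.6250)
(s(4)*S)*(46 - 1*11) = (((1 + 4)/(3 + 4))*(45/8))*(46 - 1*11) = ((5/7)*(45/8))*(46 - 11) = (((1/7)*5)*(45/8))*35 = ((5/7)*(45/8))*35 = (225/56)*35 = 1125/8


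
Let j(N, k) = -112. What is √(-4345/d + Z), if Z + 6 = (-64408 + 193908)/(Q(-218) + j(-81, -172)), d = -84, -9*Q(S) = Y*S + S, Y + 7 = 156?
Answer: 11*√8389086321/110922 ≈ 9.0831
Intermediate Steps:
Y = 149 (Y = -7 + 156 = 149)
Q(S) = -50*S/3 (Q(S) = -(149*S + S)/9 = -50*S/3)
Z = 81279/2641 (Z = -6 + (-64408 + 193908)/(-50/3*(-218) - 112) = -6 + 129500/(10900/3 - 112) = -6 + 129500/(10564/3) = -6 + 129500*(3/10564) = -6 + 97125/2641 = 81279/2641 ≈ 30.776)
√(-4345/d + Z) = √(-4345/(-84) + 81279/2641) = √(-4345*(-1/84) + 81279/2641) = √(4345/84 + 81279/2641) = √(18302581/221844) = 11*√8389086321/110922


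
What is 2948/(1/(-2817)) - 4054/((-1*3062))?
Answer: -12714211969/1531 ≈ -8.3045e+6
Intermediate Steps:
2948/(1/(-2817)) - 4054/((-1*3062)) = 2948/(-1/2817) - 4054/(-3062) = 2948*(-2817) - 4054*(-1/3062) = -8304516 + 2027/1531 = -12714211969/1531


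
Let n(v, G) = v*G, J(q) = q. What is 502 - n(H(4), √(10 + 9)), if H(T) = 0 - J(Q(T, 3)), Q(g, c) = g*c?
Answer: 502 + 12*√19 ≈ 554.31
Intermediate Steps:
Q(g, c) = c*g
H(T) = -3*T (H(T) = 0 - 3*T = -3*T)
n(v, G) = G*v
502 - n(H(4), √(10 + 9)) = 502 - √(10 + 9)*(-3*4) = 502 - √19*(-12) = 502 - (-12)*√19 = 502 + 12*√19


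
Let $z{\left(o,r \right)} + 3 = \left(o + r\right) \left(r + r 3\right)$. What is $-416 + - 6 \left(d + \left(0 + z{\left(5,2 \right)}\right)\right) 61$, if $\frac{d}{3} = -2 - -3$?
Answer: $-20912$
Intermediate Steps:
$d = 3$ ($d = 3 \left(-2 - -3\right) = 3 \left(-2 + 3\right) = 3 \cdot 1 = 3$)
$z{\left(o,r \right)} = -3 + 4 r \left(o + r\right)$ ($z{\left(o,r \right)} = -3 + \left(o + r\right) \left(r + r 3\right) = -3 + \left(o + r\right) \left(r + 3 r\right) = -3 + \left(o + r\right) 4 r = -3 + 4 r \left(o + r\right)$)
$-416 + - 6 \left(d + \left(0 + z{\left(5,2 \right)}\right)\right) 61 = -416 + - 6 \left(3 + \left(0 + \left(-3 + 4 \cdot 2^{2} + 4 \cdot 5 \cdot 2\right)\right)\right) 61 = -416 + - 6 \left(3 + \left(0 + \left(-3 + 4 \cdot 4 + 40\right)\right)\right) 61 = -416 + - 6 \left(3 + \left(0 + \left(-3 + 16 + 40\right)\right)\right) 61 = -416 + - 6 \left(3 + \left(0 + 53\right)\right) 61 = -416 + - 6 \left(3 + 53\right) 61 = -416 + \left(-6\right) 56 \cdot 61 = -416 - 20496 = -20912$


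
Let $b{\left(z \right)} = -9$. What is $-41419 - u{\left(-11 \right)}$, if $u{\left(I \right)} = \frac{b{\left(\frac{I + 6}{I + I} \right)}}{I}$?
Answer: $- \frac{455618}{11} \approx -41420.0$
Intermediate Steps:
$u{\left(I \right)} = - \frac{9}{I}$
$-41419 - u{\left(-11 \right)} = -41419 - - \frac{9}{-11} = -41419 - \left(-9\right) \left(- \frac{1}{11}\right) = -41419 - \frac{9}{11} = - \frac{455618}{11}$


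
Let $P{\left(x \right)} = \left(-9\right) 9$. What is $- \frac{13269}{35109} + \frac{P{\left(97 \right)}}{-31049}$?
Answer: $- \frac{136381784}{363366447} \approx -0.37533$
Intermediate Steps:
$P{\left(x \right)} = -81$
$- \frac{13269}{35109} + \frac{P{\left(97 \right)}}{-31049} = - \frac{13269}{35109} - \frac{81}{-31049} = \left(-13269\right) \frac{1}{35109} - - \frac{81}{31049} = - \frac{4423}{11703} + \frac{81}{31049} = - \frac{136381784}{363366447}$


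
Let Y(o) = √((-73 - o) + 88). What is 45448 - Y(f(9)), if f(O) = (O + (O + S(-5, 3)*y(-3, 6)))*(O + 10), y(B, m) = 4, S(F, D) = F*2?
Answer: 45448 - √433 ≈ 45427.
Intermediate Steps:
S(F, D) = 2*F
f(O) = (-40 + 2*O)*(10 + O) (f(O) = (O + (O + (2*(-5))*4))*(O + 10) = (O + (O - 10*4))*(10 + O) = (O + (O - 40))*(10 + O) = (O + (-40 + O))*(10 + O) = (-40 + 2*O)*(10 + O))
Y(o) = √(15 - o)
45448 - Y(f(9)) = 45448 - √(15 - (-400 - 20*9 + 2*9²)) = 45448 - √(15 - (-400 - 180 + 2*81)) = 45448 - √(15 - (-400 - 180 + 162)) = 45448 - √(15 - 1*(-418)) = 45448 - √(15 + 418) = 45448 - √433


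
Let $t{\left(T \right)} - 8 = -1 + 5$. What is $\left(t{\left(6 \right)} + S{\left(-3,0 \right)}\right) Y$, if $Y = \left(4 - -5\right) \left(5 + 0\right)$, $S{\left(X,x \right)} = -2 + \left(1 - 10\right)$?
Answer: $45$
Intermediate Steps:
$S{\left(X,x \right)} = -11$ ($S{\left(X,x \right)} = -2 + \left(1 - 10\right) = -2 - 9 = -11$)
$t{\left(T \right)} = 12$ ($t{\left(T \right)} = 8 + \left(-1 + 5\right) = 8 + 4 = 12$)
$Y = 45$ ($Y = \left(4 + 5\right) 5 = 9 \cdot 5 = 45$)
$\left(t{\left(6 \right)} + S{\left(-3,0 \right)}\right) Y = \left(12 - 11\right) 45 = 1 \cdot 45 = 45$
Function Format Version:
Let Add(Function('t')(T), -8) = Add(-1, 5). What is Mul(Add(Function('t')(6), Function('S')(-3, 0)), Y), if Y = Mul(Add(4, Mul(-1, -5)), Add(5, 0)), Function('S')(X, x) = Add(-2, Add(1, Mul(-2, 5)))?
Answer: 45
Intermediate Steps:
Function('S')(X, x) = -11 (Function('S')(X, x) = Add(-2, Add(1, -10)) = Add(-2, -9) = -11)
Function('t')(T) = 12 (Function('t')(T) = Add(8, Add(-1, 5)) = Add(8, 4) = 12)
Y = 45 (Y = Mul(Add(4, 5), 5) = Mul(9, 5) = 45)
Mul(Add(Function('t')(6), Function('S')(-3, 0)), Y) = Mul(Add(12, -11), 45) = Mul(1, 45) = 45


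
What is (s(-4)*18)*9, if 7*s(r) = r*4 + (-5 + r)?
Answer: -4050/7 ≈ -578.57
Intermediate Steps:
s(r) = -5/7 + 5*r/7 (s(r) = (r*4 + (-5 + r))/7 = (4*r + (-5 + r))/7 = (-5 + 5*r)/7 = -5/7 + 5*r/7)
(s(-4)*18)*9 = ((-5/7 + (5/7)*(-4))*18)*9 = ((-5/7 - 20/7)*18)*9 = -25/7*18*9 = -450/7*9 = -4050/7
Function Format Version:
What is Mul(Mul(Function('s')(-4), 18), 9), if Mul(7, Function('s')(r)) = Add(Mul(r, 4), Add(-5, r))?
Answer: Rational(-4050, 7) ≈ -578.57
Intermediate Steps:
Function('s')(r) = Add(Rational(-5, 7), Mul(Rational(5, 7), r)) (Function('s')(r) = Mul(Rational(1, 7), Add(Mul(r, 4), Add(-5, r))) = Mul(Rational(1, 7), Add(Mul(4, r), Add(-5, r))) = Mul(Rational(1, 7), Add(-5, Mul(5, r))) = Add(Rational(-5, 7), Mul(Rational(5, 7), r)))
Mul(Mul(Function('s')(-4), 18), 9) = Mul(Mul(Add(Rational(-5, 7), Mul(Rational(5, 7), -4)), 18), 9) = Mul(Mul(Add(Rational(-5, 7), Rational(-20, 7)), 18), 9) = Mul(Mul(Rational(-25, 7), 18), 9) = Mul(Rational(-450, 7), 9) = Rational(-4050, 7)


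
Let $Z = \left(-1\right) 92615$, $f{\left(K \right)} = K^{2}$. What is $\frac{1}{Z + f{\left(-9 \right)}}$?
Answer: $- \frac{1}{92534} \approx -1.0807 \cdot 10^{-5}$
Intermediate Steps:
$Z = -92615$
$\frac{1}{Z + f{\left(-9 \right)}} = \frac{1}{-92615 + \left(-9\right)^{2}} = \frac{1}{-92615 + 81} = \frac{1}{-92534} = - \frac{1}{92534}$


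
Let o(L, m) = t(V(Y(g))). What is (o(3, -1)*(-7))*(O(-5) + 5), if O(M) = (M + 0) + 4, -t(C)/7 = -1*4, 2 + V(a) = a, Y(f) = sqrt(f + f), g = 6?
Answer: -784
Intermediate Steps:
Y(f) = sqrt(2)*sqrt(f) (Y(f) = sqrt(2*f) = sqrt(2)*sqrt(f))
V(a) = -2 + a
t(C) = 28 (t(C) = -(-7)*4 = -7*(-4) = 28)
o(L, m) = 28
O(M) = 4 + M (O(M) = M + 4 = 4 + M)
(o(3, -1)*(-7))*(O(-5) + 5) = (28*(-7))*((4 - 5) + 5) = -196*(-1 + 5) = -196*4 = -784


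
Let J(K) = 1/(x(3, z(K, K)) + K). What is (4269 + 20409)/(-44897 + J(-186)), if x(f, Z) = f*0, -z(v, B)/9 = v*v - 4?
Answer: -4590108/8350843 ≈ -0.54966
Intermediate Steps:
z(v, B) = 36 - 9*v² (z(v, B) = -9*(v*v - 4) = -9*(v² - 4) = -9*(-4 + v²) = 36 - 9*v²)
x(f, Z) = 0
J(K) = 1/K (J(K) = 1/(0 + K) = 1/K)
(4269 + 20409)/(-44897 + J(-186)) = (4269 + 20409)/(-44897 + 1/(-186)) = 24678/(-44897 - 1/186) = 24678/(-8350843/186) = 24678*(-186/8350843) = -4590108/8350843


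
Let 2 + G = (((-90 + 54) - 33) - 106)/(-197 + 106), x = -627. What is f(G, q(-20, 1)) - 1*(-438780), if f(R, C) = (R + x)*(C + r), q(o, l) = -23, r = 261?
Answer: 3763964/13 ≈ 2.8954e+5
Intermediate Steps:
G = -1/13 (G = -2 + (((-90 + 54) - 33) - 106)/(-197 + 106) = -2 + ((-36 - 33) - 106)/(-91) = -2 + (-69 - 106)*(-1/91) = -2 - 175*(-1/91) = -2 + 25/13 = -1/13 ≈ -0.076923)
f(R, C) = (-627 + R)*(261 + C) (f(R, C) = (R - 627)*(C + 261) = (-627 + R)*(261 + C))
f(G, q(-20, 1)) - 1*(-438780) = (-163647 - 627*(-23) + 261*(-1/13) - 23*(-1/13)) - 1*(-438780) = (-163647 + 14421 - 261/13 + 23/13) + 438780 = -1940176/13 + 438780 = 3763964/13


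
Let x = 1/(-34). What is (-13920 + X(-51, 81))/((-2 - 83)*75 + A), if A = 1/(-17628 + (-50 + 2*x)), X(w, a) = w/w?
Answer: 4183035313/1915859642 ≈ 2.1834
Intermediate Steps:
x = -1/34 ≈ -0.029412
X(w, a) = 1
A = -17/300527 (A = 1/(-17628 + (-50 + 2*(-1/34))) = 1/(-17628 + (-50 - 1/17)) = 1/(-17628 - 851/17) = 1/(-300527/17) = -17/300527 ≈ -5.6567e-5)
(-13920 + X(-51, 81))/((-2 - 83)*75 + A) = (-13920 + 1)/((-2 - 83)*75 - 17/300527) = -13919/(-85*75 - 17/300527) = -13919/(-6375 - 17/300527) = -13919/(-1915859642/300527) = -13919*(-300527/1915859642) = 4183035313/1915859642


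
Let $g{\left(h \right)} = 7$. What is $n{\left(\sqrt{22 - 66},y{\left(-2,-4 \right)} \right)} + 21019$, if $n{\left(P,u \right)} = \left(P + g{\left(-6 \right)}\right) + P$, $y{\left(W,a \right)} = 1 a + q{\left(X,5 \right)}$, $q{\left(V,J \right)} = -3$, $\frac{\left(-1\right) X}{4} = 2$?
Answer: $21026 + 4 i \sqrt{11} \approx 21026.0 + 13.266 i$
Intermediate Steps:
$X = -8$ ($X = \left(-4\right) 2 = -8$)
$y{\left(W,a \right)} = -3 + a$ ($y{\left(W,a \right)} = 1 a - 3 = a - 3 = -3 + a$)
$n{\left(P,u \right)} = 7 + 2 P$ ($n{\left(P,u \right)} = \left(P + 7\right) + P = \left(7 + P\right) + P = 7 + 2 P$)
$n{\left(\sqrt{22 - 66},y{\left(-2,-4 \right)} \right)} + 21019 = \left(7 + 2 \sqrt{22 - 66}\right) + 21019 = \left(7 + 2 \sqrt{-44}\right) + 21019 = \left(7 + 2 \cdot 2 i \sqrt{11}\right) + 21019 = \left(7 + 4 i \sqrt{11}\right) + 21019 = 21026 + 4 i \sqrt{11}$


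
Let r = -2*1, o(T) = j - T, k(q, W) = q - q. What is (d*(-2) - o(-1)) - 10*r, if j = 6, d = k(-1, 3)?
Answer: 13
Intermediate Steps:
k(q, W) = 0
d = 0
o(T) = 6 - T
r = -2
(d*(-2) - o(-1)) - 10*r = (0*(-2) - (6 - 1*(-1))) - 10*(-2) = (0 - (6 + 1)) + 20 = (0 - 1*7) + 20 = (0 - 7) + 20 = -7 + 20 = 13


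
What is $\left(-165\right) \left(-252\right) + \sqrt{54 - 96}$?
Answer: $41580 + i \sqrt{42} \approx 41580.0 + 6.4807 i$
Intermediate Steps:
$\left(-165\right) \left(-252\right) + \sqrt{54 - 96} = 41580 + \sqrt{-42} = 41580 + i \sqrt{42}$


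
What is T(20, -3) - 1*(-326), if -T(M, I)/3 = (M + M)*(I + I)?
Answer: 1046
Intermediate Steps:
T(M, I) = -12*I*M (T(M, I) = -3*(M + M)*(I + I) = -3*2*M*2*I = -12*I*M)
T(20, -3) - 1*(-326) = -12*(-3)*20 - 1*(-326) = 720 + 326 = 1046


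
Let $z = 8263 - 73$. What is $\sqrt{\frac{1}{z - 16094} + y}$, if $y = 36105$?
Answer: $\frac{\sqrt{140974715986}}{1976} \approx 190.01$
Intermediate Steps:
$z = 8190$
$\sqrt{\frac{1}{z - 16094} + y} = \sqrt{\frac{1}{8190 - 16094} + 36105} = \sqrt{\frac{1}{-7904} + 36105} = \sqrt{- \frac{1}{7904} + 36105} = \sqrt{\frac{285373919}{7904}} = \frac{\sqrt{140974715986}}{1976}$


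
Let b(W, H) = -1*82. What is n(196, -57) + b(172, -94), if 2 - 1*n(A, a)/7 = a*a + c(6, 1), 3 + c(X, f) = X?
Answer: -22832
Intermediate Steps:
c(X, f) = -3 + X
b(W, H) = -82
n(A, a) = -7 - 7*a**2 (n(A, a) = 14 - 7*(a*a + (-3 + 6)) = 14 - 7*(a**2 + 3) = 14 - 7*(3 + a**2) = 14 + (-21 - 7*a**2) = -7 - 7*a**2)
n(196, -57) + b(172, -94) = (-7 - 7*(-57)**2) - 82 = (-7 - 7*3249) - 82 = (-7 - 22743) - 82 = -22750 - 82 = -22832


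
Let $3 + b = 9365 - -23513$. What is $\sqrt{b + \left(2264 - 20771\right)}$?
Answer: $4 \sqrt{898} \approx 119.87$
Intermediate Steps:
$b = 32875$ ($b = -3 + \left(9365 - -23513\right) = -3 + \left(9365 + 23513\right) = -3 + 32878 = 32875$)
$\sqrt{b + \left(2264 - 20771\right)} = \sqrt{32875 + \left(2264 - 20771\right)} = \sqrt{32875 - 18507} = \sqrt{14368} = 4 \sqrt{898}$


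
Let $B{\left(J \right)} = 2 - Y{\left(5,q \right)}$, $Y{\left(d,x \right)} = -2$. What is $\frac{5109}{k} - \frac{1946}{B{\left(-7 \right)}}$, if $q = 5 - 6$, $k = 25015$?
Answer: $- \frac{24329377}{50030} \approx -486.3$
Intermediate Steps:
$q = -1$ ($q = 5 - 6 = -1$)
$B{\left(J \right)} = 4$ ($B{\left(J \right)} = 2 - -2 = 2 + 2 = 4$)
$\frac{5109}{k} - \frac{1946}{B{\left(-7 \right)}} = \frac{5109}{25015} - \frac{1946}{4} = 5109 \cdot \frac{1}{25015} - \frac{973}{2} = \frac{5109}{25015} - \frac{973}{2} = - \frac{24329377}{50030}$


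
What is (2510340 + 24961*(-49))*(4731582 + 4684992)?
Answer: 12121494298074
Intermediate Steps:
(2510340 + 24961*(-49))*(4731582 + 4684992) = (2510340 - 1223089)*9416574 = 1287251*9416574 = 12121494298074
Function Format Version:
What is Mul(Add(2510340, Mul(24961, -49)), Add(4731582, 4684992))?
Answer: 12121494298074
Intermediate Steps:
Mul(Add(2510340, Mul(24961, -49)), Add(4731582, 4684992)) = Mul(Add(2510340, -1223089), 9416574) = Mul(1287251, 9416574) = 12121494298074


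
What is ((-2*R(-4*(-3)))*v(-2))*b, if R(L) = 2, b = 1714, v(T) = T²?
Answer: -27424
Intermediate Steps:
((-2*R(-4*(-3)))*v(-2))*b = (-2*2*(-2)²)*1714 = -4*4*1714 = -16*1714 = -27424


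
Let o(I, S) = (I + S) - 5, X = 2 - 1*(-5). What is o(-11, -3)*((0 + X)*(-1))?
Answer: 133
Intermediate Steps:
X = 7 (X = 2 + 5 = 7)
o(I, S) = -5 + I + S
o(-11, -3)*((0 + X)*(-1)) = (-5 - 11 - 3)*((0 + 7)*(-1)) = -133*(-1) = -19*(-7) = 133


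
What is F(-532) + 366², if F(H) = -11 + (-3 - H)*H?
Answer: -147483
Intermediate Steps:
F(H) = -11 + H*(-3 - H)
F(-532) + 366² = (-11 - 1*(-532)² - 3*(-532)) + 366² = (-11 - 1*283024 + 1596) + 133956 = (-11 - 283024 + 1596) + 133956 = -281439 + 133956 = -147483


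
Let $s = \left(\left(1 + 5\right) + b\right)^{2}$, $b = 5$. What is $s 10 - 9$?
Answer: $1201$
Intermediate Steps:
$s = 121$ ($s = \left(\left(1 + 5\right) + 5\right)^{2} = \left(6 + 5\right)^{2} = 11^{2} = 121$)
$s 10 - 9 = 121 \cdot 10 - 9 = 1210 - 9 = 1201$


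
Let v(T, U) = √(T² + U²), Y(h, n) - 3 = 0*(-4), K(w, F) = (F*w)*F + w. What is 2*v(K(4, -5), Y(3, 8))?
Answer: 10*√433 ≈ 208.09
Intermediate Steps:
K(w, F) = w + w*F² (K(w, F) = w*F² + w = w + w*F²)
Y(h, n) = 3 (Y(h, n) = 3 + 0*(-4) = 3 + 0 = 3)
2*v(K(4, -5), Y(3, 8)) = 2*√((4*(1 + (-5)²))² + 3²) = 2*√((4*(1 + 25))² + 9) = 2*√((4*26)² + 9) = 2*√(104² + 9) = 2*√(10816 + 9) = 2*√10825 = 2*(5*√433) = 10*√433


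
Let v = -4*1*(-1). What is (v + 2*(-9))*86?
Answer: -1204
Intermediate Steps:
v = 4 (v = -4*(-1) = 4)
(v + 2*(-9))*86 = (4 + 2*(-9))*86 = (4 - 18)*86 = -14*86 = -1204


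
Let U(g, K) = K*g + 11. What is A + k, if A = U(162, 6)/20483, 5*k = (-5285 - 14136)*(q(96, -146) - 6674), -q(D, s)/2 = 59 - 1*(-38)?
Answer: 2732092760639/102415 ≈ 2.6677e+7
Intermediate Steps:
q(D, s) = -194 (q(D, s) = -2*(59 - 1*(-38)) = -2*(59 + 38) = -2*97 = -194)
U(g, K) = 11 + K*g
k = 133383428/5 (k = ((-5285 - 14136)*(-194 - 6674))/5 = (-19421*(-6868))/5 = (1/5)*133383428 = 133383428/5 ≈ 2.6677e+7)
A = 983/20483 (A = (11 + 6*162)/20483 = (11 + 972)*(1/20483) = 983*(1/20483) = 983/20483 ≈ 0.047991)
A + k = 983/20483 + 133383428/5 = 2732092760639/102415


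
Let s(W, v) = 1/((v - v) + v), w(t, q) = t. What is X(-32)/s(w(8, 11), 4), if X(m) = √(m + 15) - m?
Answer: 128 + 4*I*√17 ≈ 128.0 + 16.492*I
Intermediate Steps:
X(m) = √(15 + m) - m
s(W, v) = 1/v (s(W, v) = 1/(0 + v) = 1/v)
X(-32)/s(w(8, 11), 4) = (√(15 - 32) - 1*(-32))/(1/4) = (√(-17) + 32)/(¼) = (I*√17 + 32)*4 = (32 + I*√17)*4 = 128 + 4*I*√17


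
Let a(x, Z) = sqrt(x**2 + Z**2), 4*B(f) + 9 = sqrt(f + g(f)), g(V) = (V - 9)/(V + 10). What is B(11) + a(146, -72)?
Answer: -9/4 + 10*sqrt(265) + sqrt(4893)/84 ≈ 161.37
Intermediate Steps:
g(V) = (-9 + V)/(10 + V)
B(f) = -9/4 + sqrt(f + (-9 + f)/(10 + f))/4
a(x, Z) = sqrt(Z**2 + x**2)
B(11) + a(146, -72) = (-9/4 + sqrt((-9 + 11 + 11*(10 + 11))/(10 + 11))/4) + sqrt((-72)**2 + 146**2) = (-9/4 + sqrt((-9 + 11 + 11*21)/21)/4) + sqrt(5184 + 21316) = (-9/4 + sqrt((-9 + 11 + 231)/21)/4) + sqrt(26500) = (-9/4 + sqrt((1/21)*233)/4) + 10*sqrt(265) = (-9/4 + sqrt(233/21)/4) + 10*sqrt(265) = (-9/4 + (sqrt(4893)/21)/4) + 10*sqrt(265) = (-9/4 + sqrt(4893)/84) + 10*sqrt(265) = -9/4 + 10*sqrt(265) + sqrt(4893)/84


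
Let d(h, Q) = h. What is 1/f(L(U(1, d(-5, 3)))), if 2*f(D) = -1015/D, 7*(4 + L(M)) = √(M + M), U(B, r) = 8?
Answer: 48/7105 ≈ 0.0067558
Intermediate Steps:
L(M) = -4 + √2*√M/7 (L(M) = -4 + √(M + M)/7 = -4 + √(2*M)/7 = -4 + (√2*√M)/7 = -4 + √2*√M/7)
f(D) = -1015/(2*D) (f(D) = (-1015/D)/2 = -1015/(2*D))
1/f(L(U(1, d(-5, 3)))) = 1/(-1015/(2*(-4 + √2*√8/7))) = 1/(-1015/(2*(-4 + √2*(2*√2)/7))) = 1/(-1015/(2*(-4 + 4/7))) = 1/(-1015/(2*(-24/7))) = 1/(-1015/2*(-7/24)) = 1/(7105/48) = 48/7105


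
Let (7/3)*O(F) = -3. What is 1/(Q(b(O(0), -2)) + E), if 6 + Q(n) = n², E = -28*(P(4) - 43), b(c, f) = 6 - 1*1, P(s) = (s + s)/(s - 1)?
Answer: 3/3445 ≈ 0.00087083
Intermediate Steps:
O(F) = -9/7 (O(F) = (3/7)*(-3) = -9/7)
P(s) = 2*s/(-1 + s) (P(s) = (2*s)/(-1 + s) = 2*s/(-1 + s))
b(c, f) = 5 (b(c, f) = 6 - 1 = 5)
E = 3388/3 (E = -28*(2*4/(-1 + 4) - 43) = -28*(2*4/3 - 43) = -28*(2*4*(⅓) - 43) = -28*(8/3 - 43) = -28*(-121/3) = 3388/3 ≈ 1129.3)
Q(n) = -6 + n²
1/(Q(b(O(0), -2)) + E) = 1/((-6 + 5²) + 3388/3) = 1/((-6 + 25) + 3388/3) = 1/(19 + 3388/3) = 1/(3445/3) = 3/3445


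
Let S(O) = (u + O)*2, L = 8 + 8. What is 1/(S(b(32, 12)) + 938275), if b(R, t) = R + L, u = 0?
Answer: 1/938371 ≈ 1.0657e-6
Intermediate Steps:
L = 16
b(R, t) = 16 + R (b(R, t) = R + 16 = 16 + R)
S(O) = 2*O (S(O) = (0 + O)*2 = O*2 = 2*O)
1/(S(b(32, 12)) + 938275) = 1/(2*(16 + 32) + 938275) = 1/(2*48 + 938275) = 1/(96 + 938275) = 1/938371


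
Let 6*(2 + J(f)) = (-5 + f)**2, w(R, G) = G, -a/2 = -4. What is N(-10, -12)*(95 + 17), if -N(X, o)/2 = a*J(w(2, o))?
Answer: -248192/3 ≈ -82731.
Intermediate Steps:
a = 8 (a = -2*(-4) = 8)
J(f) = -2 + (-5 + f)**2/6
N(X, o) = 32 - 8*(-5 + o)**2/3 (N(X, o) = -16*(-2 + (-5 + o)**2/6) = -2*(-16 + 4*(-5 + o)**2/3) = 32 - 8*(-5 + o)**2/3)
N(-10, -12)*(95 + 17) = (32 - 8*(-5 - 12)**2/3)*(95 + 17) = (32 - 8/3*(-17)**2)*112 = (32 - 8/3*289)*112 = (32 - 2312/3)*112 = -2216/3*112 = -248192/3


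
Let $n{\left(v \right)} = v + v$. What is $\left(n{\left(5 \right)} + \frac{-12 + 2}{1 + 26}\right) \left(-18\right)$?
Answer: $- \frac{520}{3} \approx -173.33$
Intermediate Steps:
$n{\left(v \right)} = 2 v$
$\left(n{\left(5 \right)} + \frac{-12 + 2}{1 + 26}\right) \left(-18\right) = \left(2 \cdot 5 + \frac{-12 + 2}{1 + 26}\right) \left(-18\right) = \left(10 - \frac{10}{27}\right) \left(-18\right) = \frac{260}{27} \left(-18\right) = - \frac{520}{3}$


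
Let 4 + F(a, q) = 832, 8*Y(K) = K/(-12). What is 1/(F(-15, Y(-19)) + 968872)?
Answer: 1/969700 ≈ 1.0312e-6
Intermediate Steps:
Y(K) = -K/96 (Y(K) = (K/(-12))/8 = (K*(-1/12))/8 = (-K/12)/8 = -K/96)
F(a, q) = 828 (F(a, q) = -4 + 832 = 828)
1/(F(-15, Y(-19)) + 968872) = 1/(828 + 968872) = 1/969700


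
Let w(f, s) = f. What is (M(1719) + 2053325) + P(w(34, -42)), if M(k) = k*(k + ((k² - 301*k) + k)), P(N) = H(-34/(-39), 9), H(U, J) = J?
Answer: 4198097954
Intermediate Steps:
P(N) = 9
M(k) = k*(k² - 299*k) (M(k) = k*(k + (k² - 300*k)) = k*(k² - 299*k))
(M(1719) + 2053325) + P(w(34, -42)) = (1719²*(-299 + 1719) + 2053325) + 9 = (2954961*1420 + 2053325) + 9 = (4196044620 + 2053325) + 9 = 4198097945 + 9 = 4198097954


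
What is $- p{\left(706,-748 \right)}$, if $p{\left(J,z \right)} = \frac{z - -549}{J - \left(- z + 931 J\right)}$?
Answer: $- \frac{199}{657328} \approx -0.00030274$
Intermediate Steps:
$p{\left(J,z \right)} = \frac{549 + z}{z - 930 J}$ ($p{\left(J,z \right)} = \frac{z + 549}{J - \left(- z + 931 J\right)} = \frac{549 + z}{z - 930 J}$)
$- p{\left(706,-748 \right)} = - \frac{549 - 748}{-748 - 656580} = - \frac{-199}{-748 - 656580} = - \frac{-199}{-657328} = - \frac{\left(-1\right) \left(-199\right)}{657328} = \left(-1\right) \frac{199}{657328} = - \frac{199}{657328}$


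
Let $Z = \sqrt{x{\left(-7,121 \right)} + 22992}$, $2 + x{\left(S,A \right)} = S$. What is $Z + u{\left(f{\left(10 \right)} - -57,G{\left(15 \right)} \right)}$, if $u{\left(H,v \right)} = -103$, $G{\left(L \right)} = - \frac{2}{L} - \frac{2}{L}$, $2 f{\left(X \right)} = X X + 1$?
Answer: $-103 + \sqrt{22983} \approx 48.601$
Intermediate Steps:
$x{\left(S,A \right)} = -2 + S$
$f{\left(X \right)} = \frac{1}{2} + \frac{X^{2}}{2}$ ($f{\left(X \right)} = \frac{X X + 1}{2} = \frac{X^{2} + 1}{2} = \frac{1 + X^{2}}{2} = \frac{1}{2} + \frac{X^{2}}{2}$)
$G{\left(L \right)} = - \frac{4}{L}$
$Z = \sqrt{22983}$ ($Z = \sqrt{\left(-2 - 7\right) + 22992} = \sqrt{-9 + 22992} = \sqrt{22983} \approx 151.6$)
$Z + u{\left(f{\left(10 \right)} - -57,G{\left(15 \right)} \right)} = \sqrt{22983} - 103 = -103 + \sqrt{22983}$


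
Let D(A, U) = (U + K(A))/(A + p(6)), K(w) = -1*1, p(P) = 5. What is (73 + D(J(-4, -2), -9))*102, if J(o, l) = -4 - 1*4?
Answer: 7786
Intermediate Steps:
J(o, l) = -8 (J(o, l) = -4 - 4 = -8)
K(w) = -1
D(A, U) = (-1 + U)/(5 + A) (D(A, U) = (U - 1)/(A + 5) = (-1 + U)/(5 + A))
(73 + D(J(-4, -2), -9))*102 = (73 + (-1 - 9)/(5 - 8))*102 = (73 - 10/(-3))*102 = (73 - ⅓*(-10))*102 = (73 + 10/3)*102 = (229/3)*102 = 7786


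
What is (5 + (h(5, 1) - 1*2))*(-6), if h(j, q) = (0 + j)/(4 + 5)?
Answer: -64/3 ≈ -21.333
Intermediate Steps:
h(j, q) = j/9
(5 + (h(5, 1) - 1*2))*(-6) = (5 + ((⅑)*5 - 1*2))*(-6) = (5 + (5/9 - 2))*(-6) = (5 - 13/9)*(-6) = (32/9)*(-6) = -64/3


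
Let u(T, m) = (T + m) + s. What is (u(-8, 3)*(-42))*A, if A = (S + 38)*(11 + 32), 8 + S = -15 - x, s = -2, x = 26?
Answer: -139062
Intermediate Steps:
u(T, m) = -2 + T + m (u(T, m) = (T + m) - 2 = -2 + T + m)
S = -49 (S = -8 + (-15 - 1*26) = -8 + (-15 - 26) = -8 - 41 = -49)
A = -473 (A = (-49 + 38)*(11 + 32) = -11*43 = -473)
(u(-8, 3)*(-42))*A = ((-2 - 8 + 3)*(-42))*(-473) = -7*(-42)*(-473) = 294*(-473) = -139062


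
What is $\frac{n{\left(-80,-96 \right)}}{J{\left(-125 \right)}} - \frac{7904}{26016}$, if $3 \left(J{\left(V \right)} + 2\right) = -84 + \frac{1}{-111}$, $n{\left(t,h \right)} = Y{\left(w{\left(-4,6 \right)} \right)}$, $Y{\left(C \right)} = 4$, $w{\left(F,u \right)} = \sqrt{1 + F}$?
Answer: $- \frac{3550693}{8122683} \approx -0.43713$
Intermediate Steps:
$n{\left(t,h \right)} = 4$
$J{\left(V \right)} = - \frac{9991}{333}$ ($J{\left(V \right)} = -2 + \frac{-84 + \frac{1}{-111}}{3} = -2 + \frac{-84 - \frac{1}{111}}{3} = -2 + \frac{1}{3} \left(- \frac{9325}{111}\right) = -2 - \frac{9325}{333} = - \frac{9991}{333}$)
$\frac{n{\left(-80,-96 \right)}}{J{\left(-125 \right)}} - \frac{7904}{26016} = \frac{4}{- \frac{9991}{333}} - \frac{7904}{26016} = 4 \left(- \frac{333}{9991}\right) - \frac{247}{813} = - \frac{1332}{9991} - \frac{247}{813} = - \frac{3550693}{8122683}$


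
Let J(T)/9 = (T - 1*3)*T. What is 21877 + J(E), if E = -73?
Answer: 71809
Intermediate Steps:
J(T) = 9*T*(-3 + T) (J(T) = 9*((T - 1*3)*T) = 9*((T - 3)*T) = 9*((-3 + T)*T) = 9*(T*(-3 + T)) = 9*T*(-3 + T))
21877 + J(E) = 21877 + 9*(-73)*(-3 - 73) = 21877 + 9*(-73)*(-76) = 21877 + 49932 = 71809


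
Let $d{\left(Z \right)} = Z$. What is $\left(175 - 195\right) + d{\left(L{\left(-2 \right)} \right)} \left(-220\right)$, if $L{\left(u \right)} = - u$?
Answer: $-460$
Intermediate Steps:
$\left(175 - 195\right) + d{\left(L{\left(-2 \right)} \right)} \left(-220\right) = \left(175 - 195\right) + \left(-1\right) \left(-2\right) \left(-220\right) = \left(175 - 195\right) + 2 \left(-220\right) = -20 - 440 = -460$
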